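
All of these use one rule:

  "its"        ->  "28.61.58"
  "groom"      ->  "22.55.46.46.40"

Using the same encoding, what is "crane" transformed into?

10.55.4.43.16

i(#9)→28 and t(#20)→61: differences scale by 3, so n = 3·pos + 1. The formula is n = 3×(alphabet index, a=1) + 1.
Applying it to crane: c=3→10, r=18→55, a=1→4, n=14→43, e=5→16.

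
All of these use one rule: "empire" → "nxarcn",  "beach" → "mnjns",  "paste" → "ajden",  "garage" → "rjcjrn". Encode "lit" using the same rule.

wre

Vowels shift forward by 9 and consonants shift forward by 11.
On lit: l(cons)+11=w, i(vowel)+9=r, t(cons)+11=e.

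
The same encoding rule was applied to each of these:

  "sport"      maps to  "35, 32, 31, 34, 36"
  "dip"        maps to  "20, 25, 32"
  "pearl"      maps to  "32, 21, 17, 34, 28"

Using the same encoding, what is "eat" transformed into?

s is letter #19 and maps to 35: an offset of 16. The number is (letter's place in the alphabet, a=1) + 16.
Applying it to eat: e=5→21, a=1→17, t=20→36.

21, 17, 36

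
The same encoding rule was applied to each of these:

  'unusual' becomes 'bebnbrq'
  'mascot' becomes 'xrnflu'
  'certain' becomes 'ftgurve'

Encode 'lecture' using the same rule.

Treating letters as 0–25, the rule is x ↦ 7x + 17 (mod 26).
On lecture: l(11)→7·11+17≡16=q; e(4)→7·4+17≡19=t; c(2)→7·2+17≡5=f; t(19)→7·19+17≡20=u; u(20)→7·20+17≡1=b; r(17)→7·17+17≡6=g; e(4)→7·4+17≡19=t (all mod 26).

qtfubgt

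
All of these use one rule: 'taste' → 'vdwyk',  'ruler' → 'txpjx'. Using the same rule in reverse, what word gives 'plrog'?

ninja

In taste: t→v is +2, a→d is +3, s→w is +4, t→y is +5 — the shift increases by 1 each position. Letter i (0-indexed) is shifted by i+2, so successive shifts are 2, 3, 4, ….
Reversing it on plrog: p−2=n, l−3=i, r−4=n, o−5=j, g−6=a.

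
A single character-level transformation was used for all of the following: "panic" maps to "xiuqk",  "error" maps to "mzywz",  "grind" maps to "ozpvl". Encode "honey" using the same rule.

pwumg

Shifts by position in panic: pos 0: p→x (+8), pos 1: a→i (+8), pos 2: n→u (+7), pos 3: i→q (+8), pos 4: c→k (+8) — repeating every 3. It's a Vigenère-style cipher with numeric key [8,8,7]: position i shifts by key[i mod 3].
For honey: h+8=p, o+8=w, n+7=u, e+8=m, y+8=g.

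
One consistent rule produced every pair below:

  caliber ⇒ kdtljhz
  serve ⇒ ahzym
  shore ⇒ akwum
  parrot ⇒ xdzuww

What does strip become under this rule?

awzlx

Shifts by position in caliber: pos 0: c→k (+8), pos 1: a→d (+3), pos 2: l→t (+8), pos 3: i→l (+3) — repeating every 2. The shifts repeat in a cycle of length 2: positions 0,1,… shift by +8, +3, then the pattern repeats.
Applying it to strip: s+8=a, t+3=w, r+8=z, i+3=l, p+8=x.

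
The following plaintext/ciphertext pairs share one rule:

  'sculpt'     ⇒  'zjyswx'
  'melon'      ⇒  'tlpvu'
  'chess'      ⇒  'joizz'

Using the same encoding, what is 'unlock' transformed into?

bupvjo

Shifts by position in sculpt: pos 0: s→z (+7), pos 1: c→j (+7), pos 2: u→y (+4), pos 3: l→s (+7), pos 4: p→w (+7), pos 5: t→x (+4) — repeating every 3. It's a Vigenère-style cipher with numeric key [7,7,4]: position i shifts by key[i mod 3].
For unlock: u+7=b, n+7=u, l+4=p, o+7=v, c+7=j, k+4=o.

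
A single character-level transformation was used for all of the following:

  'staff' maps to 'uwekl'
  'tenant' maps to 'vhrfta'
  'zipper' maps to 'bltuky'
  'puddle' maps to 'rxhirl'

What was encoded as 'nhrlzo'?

In staff: s→u is +2, t→w is +3, a→e is +4, f→k is +5 — the shift increases by 1 each position. Each letter shifts forward by (position + 2), i.e. 2, 3, 4, … — the shift grows by one for each successive letter.
Undoing it on nhrlzo: n−2=l, h−3=e, r−4=n, l−5=g, z−6=t, o−7=h.

length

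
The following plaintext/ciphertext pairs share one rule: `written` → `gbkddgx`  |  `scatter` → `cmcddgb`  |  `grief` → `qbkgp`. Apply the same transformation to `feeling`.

Vowels shift forward by 2 and consonants shift forward by 10.
On feeling: f(cons)+10=p, e(vowel)+2=g, e(vowel)+2=g, l(cons)+10=v, i(vowel)+2=k, n(cons)+10=x, g(cons)+10=q.

pggvkxq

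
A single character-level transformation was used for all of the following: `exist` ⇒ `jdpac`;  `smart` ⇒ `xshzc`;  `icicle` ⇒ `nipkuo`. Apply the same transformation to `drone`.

ixvvn

In exist: e→j is +5, x→d is +6, i→p is +7, s→a is +8 — the shift increases by 1 each position. Letter i (0-indexed) is shifted by i+5, so successive shifts are 5, 6, 7, ….
Applying it to drone: d+5=i, r+6=x, o+7=v, n+8=v, e+9=n.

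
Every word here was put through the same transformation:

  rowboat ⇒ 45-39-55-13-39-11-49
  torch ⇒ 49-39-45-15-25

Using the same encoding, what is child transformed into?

15-25-27-33-17

r(#18)→45 and o(#15)→39: differences scale by 2, so n = 2·pos + 9. With a=1..z=26, the number is 2·pos + 9.
On child: c=3→15, h=8→25, i=9→27, l=12→33, d=4→17.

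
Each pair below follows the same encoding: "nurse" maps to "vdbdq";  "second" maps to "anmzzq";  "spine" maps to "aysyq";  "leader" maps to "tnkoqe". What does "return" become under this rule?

zndfda

In nurse: n→v is +8, u→d is +9, r→b is +10, s→d is +11 — the shift increases by 1 each position. The shift increases by 1 at each position, starting from +8: 8, 9, 10, ….
On return: r+8=z, e+9=n, t+10=d, u+11=f, r+12=d, n+13=a.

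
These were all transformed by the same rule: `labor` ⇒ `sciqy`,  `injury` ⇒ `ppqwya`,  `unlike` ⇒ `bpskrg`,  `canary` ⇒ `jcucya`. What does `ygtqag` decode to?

Shifts by position in labor: pos 0: l→s (+7), pos 1: a→c (+2), pos 2: b→i (+7), pos 3: o→q (+2) — repeating every 2. It's a Vigenère-style cipher with numeric key [7,2]: position i shifts by key[i mod 2].
Decoding ygtqag: y−7=r, g−2=e, t−7=m, q−2=o, a−7=t, g−2=e.

remote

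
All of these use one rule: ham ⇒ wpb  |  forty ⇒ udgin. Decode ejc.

This is a Caesar cipher with shift 15.
Decoding ejc: e−15=p, j−15=u, c−15=n.

pun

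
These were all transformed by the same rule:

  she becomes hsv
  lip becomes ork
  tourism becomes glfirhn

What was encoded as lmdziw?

onward

This is the alphabet-reversal cipher (Atbash): a becomes z, b becomes y, etc.
Reversing it on lmdziw: l↔o, m↔n, d↔w, z↔a, i↔r, w↔d.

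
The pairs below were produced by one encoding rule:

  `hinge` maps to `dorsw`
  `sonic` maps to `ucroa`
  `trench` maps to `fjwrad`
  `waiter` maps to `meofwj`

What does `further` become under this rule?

h(7)→d(3) and i(8)→o(14) fit y≡11x+4 (mod 26); the inverse of 11 mod 26 is 19. Each letter's alphabet position (a=0..z=25) is mapped through 11·x+4 mod 26 — an affine cipher.
On further: f(5)→11·5+4≡7=h; u(20)→11·20+4≡16=q; r(17)→11·17+4≡9=j; t(19)→11·19+4≡5=f; h(7)→11·7+4≡3=d; e(4)→11·4+4≡22=w; r(17)→11·17+4≡9=j (all mod 26).

hqjfdwj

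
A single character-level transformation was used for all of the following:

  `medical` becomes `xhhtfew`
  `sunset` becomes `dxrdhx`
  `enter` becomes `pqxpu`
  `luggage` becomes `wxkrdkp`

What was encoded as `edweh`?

taste

Shifts by position in medical: pos 0: m→x (+11), pos 1: e→h (+3), pos 2: d→h (+4), pos 3: i→t (+11), pos 4: c→f (+3), pos 5: a→e (+4) — repeating every 3. A repeating key of period 3 is used — shifts +11, +3, +4 over and over.
Reversing it on edweh: e−11=t, d−3=a, w−4=s, e−11=t, h−3=e.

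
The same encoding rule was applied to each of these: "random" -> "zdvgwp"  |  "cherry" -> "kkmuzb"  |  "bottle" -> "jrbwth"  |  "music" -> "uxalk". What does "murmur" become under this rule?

Shifts by position in random: pos 0: r→z (+8), pos 1: a→d (+3), pos 2: n→v (+8), pos 3: d→g (+3) — repeating every 2. The shifts repeat in a cycle of length 2: positions 0,1,… shift by +8, +3, then the pattern repeats.
Applying it to murmur: m+8=u, u+3=x, r+8=z, m+3=p, u+8=c, r+3=u.

uxzpcu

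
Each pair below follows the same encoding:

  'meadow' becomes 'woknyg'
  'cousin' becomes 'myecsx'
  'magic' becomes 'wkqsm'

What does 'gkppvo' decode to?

Compare letters: m→w is +10, e→o is +10, a→k is +10 — a constant shift. This is a Caesar cipher with shift 10.
Decoding gkppvo: g−10=w, k−10=a, p−10=f, p−10=f, v−10=l, o−10=e.

waffle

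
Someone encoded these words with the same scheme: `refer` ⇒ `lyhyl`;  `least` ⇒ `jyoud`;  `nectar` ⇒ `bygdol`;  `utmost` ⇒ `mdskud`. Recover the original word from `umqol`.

r(17)→l(11) and e(4)→y(24) fit y≡9x+14 (mod 26); the inverse of 9 mod 26 is 3. Each letter's alphabet position (a=0..z=25) is mapped through 9·x+14 mod 26 — an affine cipher.
Reversing it on umqol: u(20)→3·(20−14)≡18=s; m(12)→3·(12−14)≡20=u; q(16)→3·(16−14)≡6=g; o(14)→3·(14−14)≡0=a; l(11)→3·(11−14)≡17=r (all mod 26).

sugar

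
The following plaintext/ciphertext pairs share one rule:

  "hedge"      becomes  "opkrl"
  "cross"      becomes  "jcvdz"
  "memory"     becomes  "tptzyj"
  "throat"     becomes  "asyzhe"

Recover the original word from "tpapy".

Shifts by position in hedge: pos 0: h→o (+7), pos 1: e→p (+11), pos 2: d→k (+7), pos 3: g→r (+11) — repeating every 2. A repeating key of period 2 is used — shifts +7, +11 over and over.
Reversing it on tpapy: t−7=m, p−11=e, a−7=t, p−11=e, y−7=r.

meter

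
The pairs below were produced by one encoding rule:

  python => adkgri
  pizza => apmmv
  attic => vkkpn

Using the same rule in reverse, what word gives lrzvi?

This is an affine cipher: with a=0,…,z=25, each position x becomes (9x+21) mod 26.
Reversing it on lrzvi: l(11)→3·(11−21)≡22=w; r(17)→3·(17−21)≡14=o; z(25)→3·(25−21)≡12=m; v(21)→3·(21−21)≡0=a; i(8)→3·(8−21)≡13=n (all mod 26).

woman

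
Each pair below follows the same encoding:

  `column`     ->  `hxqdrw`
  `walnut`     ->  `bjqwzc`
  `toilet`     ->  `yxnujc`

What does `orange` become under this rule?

tafwln

Shifts by position in column: pos 0: c→h (+5), pos 1: o→x (+9), pos 2: l→q (+5), pos 3: u→d (+9) — repeating every 2. The shifts repeat in a cycle of length 2: positions 0,1,… shift by +5, +9, then the pattern repeats.
For orange: o+5=t, r+9=a, a+5=f, n+9=w, g+5=l, e+9=n.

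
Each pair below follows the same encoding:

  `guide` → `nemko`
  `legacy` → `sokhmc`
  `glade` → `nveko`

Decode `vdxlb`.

Shifts by position in guide: pos 0: g→n (+7), pos 1: u→e (+10), pos 2: i→m (+4), pos 3: d→k (+7), pos 4: e→o (+10) — repeating every 3. A repeating key of period 3 is used — shifts +7, +10, +4 over and over.
Undoing it on vdxlb: v−7=o, d−10=t, x−4=t, l−7=e, b−10=r.

otter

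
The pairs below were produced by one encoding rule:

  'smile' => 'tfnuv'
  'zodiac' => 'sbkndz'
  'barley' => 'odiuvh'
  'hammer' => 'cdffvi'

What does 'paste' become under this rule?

Each letter's alphabet position (a=0..z=25) is mapped through 11·x+3 mod 26 — an affine cipher.
For paste: p(15)→11·15+3≡12=m; a(0)→11·0+3≡3=d; s(18)→11·18+3≡19=t; t(19)→11·19+3≡4=e; e(4)→11·4+3≡21=v (all mod 26).

mdtev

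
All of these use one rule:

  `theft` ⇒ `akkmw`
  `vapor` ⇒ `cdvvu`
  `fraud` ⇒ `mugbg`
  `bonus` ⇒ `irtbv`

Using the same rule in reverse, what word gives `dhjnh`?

Shifts by position in theft: pos 0: t→a (+7), pos 1: h→k (+3), pos 2: e→k (+6), pos 3: f→m (+7), pos 4: t→w (+3) — repeating every 3. A repeating key of period 3 is used — shifts +7, +3, +6 over and over.
Decoding dhjnh: d−7=w, h−3=e, j−6=d, n−7=g, h−3=e.

wedge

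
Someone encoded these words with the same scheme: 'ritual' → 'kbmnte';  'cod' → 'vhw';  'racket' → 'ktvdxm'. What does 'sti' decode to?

zap

Compare letters: r→k is +19, i→b is +19, t→m is +19 — a constant shift. Each letter is shifted forward by 19 in the alphabet (a Caesar shift of +19).
Undoing it on sti: s−19=z, t−19=a, i−19=p.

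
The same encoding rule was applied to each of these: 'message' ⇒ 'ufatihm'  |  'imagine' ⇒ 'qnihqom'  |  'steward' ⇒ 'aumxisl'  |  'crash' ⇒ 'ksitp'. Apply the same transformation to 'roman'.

It's a Vigenère-style cipher with numeric key [8,1]: position i shifts by key[i mod 2].
Applying it to roman: r+8=z, o+1=p, m+8=u, a+1=b, n+8=v.

zpubv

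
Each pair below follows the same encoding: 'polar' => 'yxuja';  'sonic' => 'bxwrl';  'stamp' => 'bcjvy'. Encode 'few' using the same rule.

onf

This is a Caesar cipher with shift 9.
On few: f+9=o, e+9=n, w+9=f.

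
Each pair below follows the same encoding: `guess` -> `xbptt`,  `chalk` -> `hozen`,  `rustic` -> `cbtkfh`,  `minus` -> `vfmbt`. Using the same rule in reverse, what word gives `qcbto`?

brush

g(6)→x(23) and u(20)→b(1) fit y≡17x+25 (mod 26); the inverse of 17 mod 26 is 23. Treating letters as 0–25, the rule is x ↦ 17x + 25 (mod 26).
Decoding qcbto: q(16)→23·(16−25)≡1=b; c(2)→23·(2−25)≡17=r; b(1)→23·(1−25)≡20=u; t(19)→23·(19−25)≡18=s; o(14)→23·(14−25)≡7=h (all mod 26).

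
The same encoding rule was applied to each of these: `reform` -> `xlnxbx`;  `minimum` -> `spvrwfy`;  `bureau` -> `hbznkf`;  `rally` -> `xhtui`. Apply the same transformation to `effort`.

In reform: r→x is +6, e→l is +7, f→n is +8, o→x is +9 — the shift increases by 1 each position. Letter i (0-indexed) is shifted by i+6, so successive shifts are 6, 7, 8, ….
On effort: e+6=k, f+7=m, f+8=n, o+9=x, r+10=b, t+11=e.

kmnxbe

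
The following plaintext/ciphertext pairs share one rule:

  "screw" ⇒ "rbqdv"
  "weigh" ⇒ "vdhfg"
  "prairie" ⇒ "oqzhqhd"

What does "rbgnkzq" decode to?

This is a Caesar cipher with shift 25.
Reversing it on rbgnkzq: r−25=s, b−25=c, g−25=h, n−25=o, k−25=l, z−25=a, q−25=r.

scholar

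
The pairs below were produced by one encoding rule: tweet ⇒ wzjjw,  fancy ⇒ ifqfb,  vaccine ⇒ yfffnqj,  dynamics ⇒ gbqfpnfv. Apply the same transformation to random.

ufqgtp

Vowels shift forward by 5 and consonants shift forward by 3.
For random: r(cons)+3=u, a(vowel)+5=f, n(cons)+3=q, d(cons)+3=g, o(vowel)+5=t, m(cons)+3=p.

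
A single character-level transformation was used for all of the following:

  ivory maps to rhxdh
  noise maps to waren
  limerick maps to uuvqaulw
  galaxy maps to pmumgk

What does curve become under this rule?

lgahn

Shifts by position in ivory: pos 0: i→r (+9), pos 1: v→h (+12), pos 2: o→x (+9), pos 3: r→d (+12) — repeating every 2. It's a Vigenère-style cipher with numeric key [9,12]: position i shifts by key[i mod 2].
Applying it to curve: c+9=l, u+12=g, r+9=a, v+12=h, e+9=n.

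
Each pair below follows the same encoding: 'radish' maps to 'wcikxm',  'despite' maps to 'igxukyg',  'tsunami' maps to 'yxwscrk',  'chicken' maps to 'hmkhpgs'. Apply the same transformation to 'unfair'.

wskckw

The shift depends on letter class: consonant r→w is +5, but vowel a→c is +2. Two shifts are in play — +2 for a/e/i/o/u, +5 for every other letter.
Applying it to unfair: u(vowel)+2=w, n(cons)+5=s, f(cons)+5=k, a(vowel)+2=c, i(vowel)+2=k, r(cons)+5=w.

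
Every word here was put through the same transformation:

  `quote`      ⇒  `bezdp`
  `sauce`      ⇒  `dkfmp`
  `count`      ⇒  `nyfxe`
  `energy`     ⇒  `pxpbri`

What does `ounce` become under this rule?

zeymp

It's a Vigenère-style cipher with numeric key [11,10]: position i shifts by key[i mod 2].
On ounce: o+11=z, u+10=e, n+11=y, c+10=m, e+11=p.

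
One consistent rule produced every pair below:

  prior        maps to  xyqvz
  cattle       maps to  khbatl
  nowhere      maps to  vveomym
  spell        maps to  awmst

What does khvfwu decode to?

Shifts by position in prior: pos 0: p→x (+8), pos 1: r→y (+7), pos 2: i→q (+8), pos 3: o→v (+7) — repeating every 2. The shifts repeat in a cycle of length 2: positions 0,1,… shift by +8, +7, then the pattern repeats.
Undoing it on khvfwu: k−8=c, h−7=a, v−8=n, f−7=y, w−8=o, u−7=n.

canyon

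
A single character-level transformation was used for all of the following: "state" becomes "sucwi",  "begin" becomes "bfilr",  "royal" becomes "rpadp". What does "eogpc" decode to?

The shift increases by 1 at each position, starting from +0: 0, 1, 2, ….
Undoing it on eogpc: e−0=e, o−1=n, g−2=e, p−3=m, c−4=y.

enemy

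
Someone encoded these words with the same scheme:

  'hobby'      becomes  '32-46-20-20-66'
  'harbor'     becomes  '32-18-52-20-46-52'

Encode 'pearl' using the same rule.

h(#8)→32 and o(#15)→46: differences scale by 2, so n = 2·pos + 16. With a=1..z=26, the number is 2·pos + 16.
Applying it to pearl: p=16→48, e=5→26, a=1→18, r=18→52, l=12→40.

48-26-18-52-40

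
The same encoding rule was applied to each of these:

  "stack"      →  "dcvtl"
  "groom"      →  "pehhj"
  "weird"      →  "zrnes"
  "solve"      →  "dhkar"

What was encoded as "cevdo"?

trash

s(18)→d(3) and t(19)→c(2) fit y≡25x+21 (mod 26); the inverse of 25 mod 26 is 25. Each letter's alphabet position (a=0..z=25) is mapped through 25·x+21 mod 26 — an affine cipher.
Decoding cevdo: c(2)→25·(2−21)≡19=t; e(4)→25·(4−21)≡17=r; v(21)→25·(21−21)≡0=a; d(3)→25·(3−21)≡18=s; o(14)→25·(14−21)≡7=h (all mod 26).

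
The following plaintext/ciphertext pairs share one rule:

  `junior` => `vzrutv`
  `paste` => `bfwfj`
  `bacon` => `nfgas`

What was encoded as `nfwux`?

basis

Shifts by position in junior: pos 0: j→v (+12), pos 1: u→z (+5), pos 2: n→r (+4), pos 3: i→u (+12), pos 4: o→t (+5), pos 5: r→v (+4) — repeating every 3. A repeating key of period 3 is used — shifts +12, +5, +4 over and over.
Undoing it on nfwux: n−12=b, f−5=a, w−4=s, u−12=i, x−5=s.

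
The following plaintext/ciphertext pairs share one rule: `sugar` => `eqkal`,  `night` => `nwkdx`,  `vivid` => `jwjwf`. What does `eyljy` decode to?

Treating letters as 0–25, the rule is x ↦ 19x + 0 (mod 26).
Decoding eyljy: e(4)→11·(4−0)≡18=s; y(24)→11·(24−0)≡4=e; l(11)→11·(11−0)≡17=r; j(9)→11·(9−0)≡21=v; y(24)→11·(24−0)≡4=e (all mod 26).

serve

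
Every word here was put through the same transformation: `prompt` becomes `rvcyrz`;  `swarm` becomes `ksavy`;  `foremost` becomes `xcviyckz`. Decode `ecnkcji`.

p(15)→r(17) and r(17)→v(21) fit y≡15x+0 (mod 26); the inverse of 15 mod 26 is 7. This is an affine cipher: with a=0,…,z=25, each position x becomes (15x+0) mod 26.
Decoding ecnkcji: e(4)→7·(4−0)≡2=c; c(2)→7·(2−0)≡14=o; n(13)→7·(13−0)≡13=n; k(10)→7·(10−0)≡18=s; c(2)→7·(2−0)≡14=o; j(9)→7·(9−0)≡11=l; i(8)→7·(8−0)≡4=e (all mod 26).

console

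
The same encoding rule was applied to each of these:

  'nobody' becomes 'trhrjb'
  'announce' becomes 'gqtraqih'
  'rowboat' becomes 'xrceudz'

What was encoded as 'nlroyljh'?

hillside

Shifts by position in nobody: pos 0: n→t (+6), pos 1: o→r (+3), pos 2: b→h (+6), pos 3: o→r (+3) — repeating every 2. The shifts repeat in a cycle of length 2: positions 0,1,… shift by +6, +3, then the pattern repeats.
Decoding nlroyljh: n−6=h, l−3=i, r−6=l, o−3=l, y−6=s, l−3=i, j−6=d, h−3=e.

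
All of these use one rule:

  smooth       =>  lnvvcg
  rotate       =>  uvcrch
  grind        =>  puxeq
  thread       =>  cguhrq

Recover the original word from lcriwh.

stable

s(18)→l(11) and m(12)→n(13) fit y≡17x+17 (mod 26); the inverse of 17 mod 26 is 23. This is an affine cipher: with a=0,…,z=25, each position x becomes (17x+17) mod 26.
Reversing it on lcriwh: l(11)→23·(11−17)≡18=s; c(2)→23·(2−17)≡19=t; r(17)→23·(17−17)≡0=a; i(8)→23·(8−17)≡1=b; w(22)→23·(22−17)≡11=l; h(7)→23·(7−17)≡4=e (all mod 26).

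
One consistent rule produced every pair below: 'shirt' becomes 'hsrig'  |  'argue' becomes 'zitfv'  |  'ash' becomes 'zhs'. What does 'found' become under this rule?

ulfmw

Each pair mirrors across the alphabet (s↔h, h↔s, i↔r): positions sum to 25. Letters are reflected about the middle of the alphabet (position → 25−position): Atbash.
Applying it to found: f↔u, o↔l, u↔f, n↔m, d↔w.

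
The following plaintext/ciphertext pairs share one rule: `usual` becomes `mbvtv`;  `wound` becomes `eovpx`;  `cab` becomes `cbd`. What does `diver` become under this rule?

The output letters match the input read backwards, each shifted +1: usual reversed is lausu. Read the word backwards and shift each letter +1.
For diver: reverse → revid; then shift: r+1=s, e+1=f, v+1=w, i+1=j, d+1=e.

sfwje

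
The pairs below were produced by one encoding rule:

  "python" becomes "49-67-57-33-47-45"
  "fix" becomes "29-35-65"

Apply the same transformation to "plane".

49-41-19-45-27

p(#16)→49 and y(#25)→67: differences scale by 2, so n = 2·pos + 17. With a=1..z=26, the number is 2·pos + 17.
Applying it to plane: p=16→49, l=12→41, a=1→19, n=14→45, e=5→27.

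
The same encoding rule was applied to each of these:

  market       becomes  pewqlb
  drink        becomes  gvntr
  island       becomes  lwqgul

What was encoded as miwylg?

jersey

In market: m→p is +3, a→e is +4, r→w is +5, k→q is +6 — the shift increases by 1 each position. Letter i (0-indexed) is shifted by i+3, so successive shifts are 3, 4, 5, ….
Decoding miwylg: m−3=j, i−4=e, w−5=r, y−6=s, l−7=e, g−8=y.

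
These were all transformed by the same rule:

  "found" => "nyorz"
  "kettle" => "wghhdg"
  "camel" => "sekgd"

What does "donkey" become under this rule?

This is an affine cipher: with a=0,…,z=25, each position x becomes (7x+4) mod 26.
On donkey: d(3)→7·3+4≡25=z; o(14)→7·14+4≡24=y; n(13)→7·13+4≡17=r; k(10)→7·10+4≡22=w; e(4)→7·4+4≡6=g; y(24)→7·24+4≡16=q (all mod 26).

zyrwgq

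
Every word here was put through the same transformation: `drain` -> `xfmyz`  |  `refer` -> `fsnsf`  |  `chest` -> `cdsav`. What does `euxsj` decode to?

d(3)→x(23) and r(17)→f(5) fit y≡21x+12 (mod 26); the inverse of 21 mod 26 is 5. This is an affine cipher: with a=0,…,z=25, each position x becomes (21x+12) mod 26.
Undoing it on euxsj: e(4)→5·(4−12)≡12=m; u(20)→5·(20−12)≡14=o; x(23)→5·(23−12)≡3=d; s(18)→5·(18−12)≡4=e; j(9)→5·(9−12)≡11=l (all mod 26).

model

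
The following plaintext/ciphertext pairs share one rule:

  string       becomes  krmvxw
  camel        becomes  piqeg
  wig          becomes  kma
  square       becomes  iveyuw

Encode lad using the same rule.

hep

The word is reversed, then every letter is shifted forward by 4.
Applying it to lad: reverse → dal; then shift: d+4=h, a+4=e, l+4=p.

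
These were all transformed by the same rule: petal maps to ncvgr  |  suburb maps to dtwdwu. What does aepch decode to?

Read the word backwards and shift each letter +2.
Undoing it on aepch: shift back: a−2=y, e−2=c, p−2=n, c−2=a, h−2=f → ycnaf; then reverse → fancy.

fancy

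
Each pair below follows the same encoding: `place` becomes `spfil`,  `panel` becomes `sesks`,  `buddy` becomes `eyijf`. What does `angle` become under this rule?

The shift increases by 1 at each position, starting from +3: 3, 4, 5, ….
On angle: a+3=d, n+4=r, g+5=l, l+6=r, e+7=l.

drlrl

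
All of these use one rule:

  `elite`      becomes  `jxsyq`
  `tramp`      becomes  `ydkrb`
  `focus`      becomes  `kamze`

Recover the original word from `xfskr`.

stiff

Shifts by position in elite: pos 0: e→j (+5), pos 1: l→x (+12), pos 2: i→s (+10), pos 3: t→y (+5), pos 4: e→q (+12) — repeating every 3. A repeating key of period 3 is used — shifts +5, +12, +10 over and over.
Reversing it on xfskr: x−5=s, f−12=t, s−10=i, k−5=f, r−12=f.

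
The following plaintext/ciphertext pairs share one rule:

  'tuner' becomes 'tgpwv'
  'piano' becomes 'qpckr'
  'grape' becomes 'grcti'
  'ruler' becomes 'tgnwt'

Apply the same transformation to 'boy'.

aqd

The output letters match the input read backwards, each shifted +2: tuner reversed is renut. Read the word backwards and shift each letter +2.
For boy: reverse → yob; then shift: y+2=a, o+2=q, b+2=d.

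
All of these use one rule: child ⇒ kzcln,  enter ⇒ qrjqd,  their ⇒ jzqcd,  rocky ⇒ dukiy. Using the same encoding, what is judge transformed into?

fmnwq

c(2)→k(10) and h(7)→z(25) fit y≡3x+4 (mod 26); the inverse of 3 mod 26 is 9. Each letter's alphabet position (a=0..z=25) is mapped through 3·x+4 mod 26 — an affine cipher.
On judge: j(9)→3·9+4≡5=f; u(20)→3·20+4≡12=m; d(3)→3·3+4≡13=n; g(6)→3·6+4≡22=w; e(4)→3·4+4≡16=q (all mod 26).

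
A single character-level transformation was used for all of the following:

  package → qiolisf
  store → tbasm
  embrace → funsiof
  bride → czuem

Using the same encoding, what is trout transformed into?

uzavb

Shifts by position in package: pos 0: p→q (+1), pos 1: a→i (+8), pos 2: c→o (+12), pos 3: k→l (+1), pos 4: a→i (+8), pos 5: g→s (+12) — repeating every 3. A repeating key of period 3 is used — shifts +1, +8, +12 over and over.
For trout: t+1=u, r+8=z, o+12=a, u+1=v, t+8=b.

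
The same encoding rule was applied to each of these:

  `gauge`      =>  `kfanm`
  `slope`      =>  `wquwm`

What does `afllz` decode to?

In gauge: g→k is +4, a→f is +5, u→a is +6, g→n is +7 — the shift increases by 1 each position. The shift increases by 1 at each position, starting from +4: 4, 5, 6, ….
Decoding afllz: a−4=w, f−5=a, l−6=f, l−7=e, z−8=r.

wafer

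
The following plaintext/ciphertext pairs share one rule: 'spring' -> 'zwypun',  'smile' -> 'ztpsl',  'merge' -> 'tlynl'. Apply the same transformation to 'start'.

This is a Caesar cipher with shift 7.
Applying it to start: s+7=z, t+7=a, a+7=h, r+7=y, t+7=a.

zahya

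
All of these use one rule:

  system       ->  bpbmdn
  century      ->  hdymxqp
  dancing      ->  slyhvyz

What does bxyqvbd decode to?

s(18)→b(1) and y(24)→p(15) fit y≡11x+11 (mod 26); the inverse of 11 mod 26 is 19. Treating letters as 0–25, the rule is x ↦ 11x + 11 (mod 26).
Reversing it on bxyqvbd: b(1)→19·(1−11)≡18=s; x(23)→19·(23−11)≡20=u; y(24)→19·(24−11)≡13=n; q(16)→19·(16−11)≡17=r; v(21)→19·(21−11)≡8=i; b(1)→19·(1−11)≡18=s; d(3)→19·(3−11)≡4=e (all mod 26).

sunrise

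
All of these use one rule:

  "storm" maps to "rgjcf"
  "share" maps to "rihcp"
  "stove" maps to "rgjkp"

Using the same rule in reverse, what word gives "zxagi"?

s(18)→r(17) and t(19)→g(6) fit y≡15x+7 (mod 26); the inverse of 15 mod 26 is 7. This is an affine cipher: with a=0,…,z=25, each position x becomes (15x+7) mod 26.
Undoing it on zxagi: z(25)→7·(25−7)≡22=w; x(23)→7·(23−7)≡8=i; a(0)→7·(0−7)≡3=d; g(6)→7·(6−7)≡19=t; i(8)→7·(8−7)≡7=h (all mod 26).

width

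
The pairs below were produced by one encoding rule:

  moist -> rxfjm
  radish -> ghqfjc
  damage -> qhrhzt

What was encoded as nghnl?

m(12)→r(17) and o(14)→x(23) fit y≡3x+7 (mod 26); the inverse of 3 mod 26 is 9. Each letter's alphabet position (a=0..z=25) is mapped through 3·x+7 mod 26 — an affine cipher.
Decoding nghnl: n(13)→9·(13−7)≡2=c; g(6)→9·(6−7)≡17=r; h(7)→9·(7−7)≡0=a; n(13)→9·(13−7)≡2=c; l(11)→9·(11−7)≡10=k (all mod 26).

crack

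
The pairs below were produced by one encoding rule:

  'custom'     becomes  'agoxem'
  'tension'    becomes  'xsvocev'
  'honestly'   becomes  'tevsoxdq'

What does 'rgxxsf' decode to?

butter

c(2)→a(0) and u(20)→g(6) fit y≡9x+8 (mod 26); the inverse of 9 mod 26 is 3. Treating letters as 0–25, the rule is x ↦ 9x + 8 (mod 26).
Undoing it on rgxxsf: r(17)→3·(17−8)≡1=b; g(6)→3·(6−8)≡20=u; x(23)→3·(23−8)≡19=t; x(23)→3·(23−8)≡19=t; s(18)→3·(18−8)≡4=e; f(5)→3·(5−8)≡17=r (all mod 26).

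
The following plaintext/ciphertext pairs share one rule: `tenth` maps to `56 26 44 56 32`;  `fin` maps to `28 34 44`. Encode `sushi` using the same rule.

54 58 54 32 34

t(#20)→56 and e(#5)→26: differences scale by 2, so n = 2·pos + 16. The formula is n = 2×(alphabet index, a=1) + 16.
On sushi: s=19→54, u=21→58, s=19→54, h=8→32, i=9→34.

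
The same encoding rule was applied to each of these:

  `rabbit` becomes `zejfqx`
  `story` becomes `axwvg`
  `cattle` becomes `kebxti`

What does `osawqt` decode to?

Shifts by position in rabbit: pos 0: r→z (+8), pos 1: a→e (+4), pos 2: b→j (+8), pos 3: b→f (+4) — repeating every 2. A repeating key of period 2 is used — shifts +8, +4 over and over.
Reversing it on osawqt: o−8=g, s−4=o, a−8=s, w−4=s, q−8=i, t−4=p.

gossip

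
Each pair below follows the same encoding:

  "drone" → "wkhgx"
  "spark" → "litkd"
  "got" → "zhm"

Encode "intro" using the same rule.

Each letter is shifted forward by 19 in the alphabet (a Caesar shift of +19).
On intro: i+19=b, n+19=g, t+19=m, r+19=k, o+19=h.

bgmkh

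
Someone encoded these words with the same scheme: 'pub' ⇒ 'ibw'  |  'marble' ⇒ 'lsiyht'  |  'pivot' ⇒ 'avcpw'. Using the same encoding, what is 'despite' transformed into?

lapwzlk

The output letters match the input read backwards, each shifted +7: pub reversed is bup. Read the word backwards and shift each letter +7.
On despite: reverse → etipsed; then shift: e+7=l, t+7=a, i+7=p, p+7=w, s+7=z, e+7=l, d+7=k.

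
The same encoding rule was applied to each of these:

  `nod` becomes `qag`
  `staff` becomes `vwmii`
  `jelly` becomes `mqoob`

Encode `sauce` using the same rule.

vmgfq

Two shifts are in play — +12 for a/e/i/o/u, +3 for every other letter.
Applying it to sauce: s(cons)+3=v, a(vowel)+12=m, u(vowel)+12=g, c(cons)+3=f, e(vowel)+12=q.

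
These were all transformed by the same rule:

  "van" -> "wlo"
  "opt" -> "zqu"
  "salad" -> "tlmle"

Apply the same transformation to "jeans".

kplot

Vowels shift forward by 11 and consonants shift forward by 1.
On jeans: j(cons)+1=k, e(vowel)+11=p, a(vowel)+11=l, n(cons)+1=o, s(cons)+1=t.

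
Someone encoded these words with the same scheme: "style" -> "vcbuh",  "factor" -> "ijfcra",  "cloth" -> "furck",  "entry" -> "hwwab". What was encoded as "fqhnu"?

cheer

Shifts by position in style: pos 0: s→v (+3), pos 1: t→c (+9), pos 2: y→b (+3), pos 3: l→u (+9) — repeating every 2. The shifts repeat in a cycle of length 2: positions 0,1,… shift by +3, +9, then the pattern repeats.
Reversing it on fqhnu: f−3=c, q−9=h, h−3=e, n−9=e, u−3=r.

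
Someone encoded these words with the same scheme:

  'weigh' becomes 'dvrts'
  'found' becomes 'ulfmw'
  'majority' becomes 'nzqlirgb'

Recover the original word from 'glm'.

Each pair mirrors across the alphabet (w↔d, e↔v, i↔r): positions sum to 25. Letters are reflected about the middle of the alphabet (position → 25−position): Atbash.
Reversing it on glm: g↔t, l↔o, m↔n.

ton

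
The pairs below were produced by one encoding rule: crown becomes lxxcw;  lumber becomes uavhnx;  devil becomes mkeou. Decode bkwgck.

Shifts by position in crown: pos 0: c→l (+9), pos 1: r→x (+6), pos 2: o→x (+9), pos 3: w→c (+6) — repeating every 2. It's a Vigenère-style cipher with numeric key [9,6]: position i shifts by key[i mod 2].
Undoing it on bkwgck: b−9=s, k−6=e, w−9=n, g−6=a, c−9=t, k−6=e.

senate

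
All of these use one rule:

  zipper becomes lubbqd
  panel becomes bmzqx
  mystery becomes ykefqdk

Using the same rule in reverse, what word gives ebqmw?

speak

Every letter moves 12 places later in the alphabet, wrapping around z→a.
Decoding ebqmw: e−12=s, b−12=p, q−12=e, m−12=a, w−12=k.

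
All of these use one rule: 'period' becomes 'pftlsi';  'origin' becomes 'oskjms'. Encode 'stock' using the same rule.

In period: p→p is +0, e→f is +1, r→t is +2, i→l is +3 — the shift increases by 1 each position. The shift increases by 1 at each position, starting from +0: 0, 1, 2, ….
Applying it to stock: s+0=s, t+1=u, o+2=q, c+3=f, k+4=o.

suqfo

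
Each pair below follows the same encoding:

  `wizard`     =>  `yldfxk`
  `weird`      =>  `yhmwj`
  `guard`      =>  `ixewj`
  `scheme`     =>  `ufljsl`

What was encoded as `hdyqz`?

In wizard: w→y is +2, i→l is +3, z→d is +4, a→f is +5 — the shift increases by 1 each position. Each letter shifts forward by (position + 2), i.e. 2, 3, 4, … — the shift grows by one for each successive letter.
Reversing it on hdyqz: h−2=f, d−3=a, y−4=u, q−5=l, z−6=t.

fault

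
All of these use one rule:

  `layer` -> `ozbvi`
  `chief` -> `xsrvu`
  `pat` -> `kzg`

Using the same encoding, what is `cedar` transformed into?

Each letter is replaced by its mirror in the alphabet: a↔z, b↔y, c↔x, and so on (the Atbash cipher).
For cedar: c↔x, e↔v, d↔w, a↔z, r↔i.

xvwzi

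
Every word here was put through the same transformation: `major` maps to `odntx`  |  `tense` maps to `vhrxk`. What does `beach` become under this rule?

dhehn

In major: m→o is +2, a→d is +3, j→n is +4, o→t is +5 — the shift increases by 1 each position. The shift increases by 1 at each position, starting from +2: 2, 3, 4, ….
Applying it to beach: b+2=d, e+3=h, a+4=e, c+5=h, h+6=n.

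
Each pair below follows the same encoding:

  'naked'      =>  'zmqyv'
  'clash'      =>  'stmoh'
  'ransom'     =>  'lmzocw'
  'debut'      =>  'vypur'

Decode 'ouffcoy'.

n(13)→z(25) and a(0)→m(12) fit y≡3x+12 (mod 26); the inverse of 3 mod 26 is 9. Treating letters as 0–25, the rule is x ↦ 3x + 12 (mod 26).
Decoding ouffcoy: o(14)→9·(14−12)≡18=s; u(20)→9·(20−12)≡20=u; f(5)→9·(5−12)≡15=p; f(5)→9·(5−12)≡15=p; c(2)→9·(2−12)≡14=o; o(14)→9·(14−12)≡18=s; y(24)→9·(24−12)≡4=e (all mod 26).

suppose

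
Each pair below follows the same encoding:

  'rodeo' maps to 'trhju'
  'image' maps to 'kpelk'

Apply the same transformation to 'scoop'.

ufstv

In rodeo: r→t is +2, o→r is +3, d→h is +4, e→j is +5 — the shift increases by 1 each position. Letter i (0-indexed) is shifted by i+2, so successive shifts are 2, 3, 4, ….
For scoop: s+2=u, c+3=f, o+4=s, o+5=t, p+6=v.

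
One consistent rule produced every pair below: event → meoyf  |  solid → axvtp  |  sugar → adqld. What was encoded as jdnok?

Letter i (0-indexed) is shifted by i+8, so successive shifts are 8, 9, 10, ….
Decoding jdnok: j−8=b, d−9=u, n−10=d, o−11=d, k−12=y.

buddy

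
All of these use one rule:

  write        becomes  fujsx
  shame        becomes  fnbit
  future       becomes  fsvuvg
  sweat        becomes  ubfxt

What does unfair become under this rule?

sjbgov

The word is reversed, then every letter is shifted forward by 1.
Applying it to unfair: reverse → riafnu; then shift: r+1=s, i+1=j, a+1=b, f+1=g, n+1=o, u+1=v.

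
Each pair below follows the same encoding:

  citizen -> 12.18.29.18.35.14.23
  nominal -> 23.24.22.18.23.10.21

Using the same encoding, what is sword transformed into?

28.32.24.27.13

c is letter #3 and maps to 12: an offset of 9. The number is (letter's place in the alphabet, a=1) + 9.
For sword: s=19→28, w=23→32, o=15→24, r=18→27, d=4→13.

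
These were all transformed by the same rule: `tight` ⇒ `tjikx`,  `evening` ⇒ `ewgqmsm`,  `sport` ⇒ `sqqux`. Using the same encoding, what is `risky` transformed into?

In tight: t→t is +0, i→j is +1, g→i is +2, h→k is +3 — the shift increases by 1 each position. The shift increases by 1 at each position, starting from +0: 0, 1, 2, ….
On risky: r+0=r, i+1=j, s+2=u, k+3=n, y+4=c.

rjunc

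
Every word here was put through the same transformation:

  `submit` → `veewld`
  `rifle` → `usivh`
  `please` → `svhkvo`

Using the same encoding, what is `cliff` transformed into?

fvlpi

Shifts by position in submit: pos 0: s→v (+3), pos 1: u→e (+10), pos 2: b→e (+3), pos 3: m→w (+10) — repeating every 2. It's a Vigenère-style cipher with numeric key [3,10]: position i shifts by key[i mod 2].
Applying it to cliff: c+3=f, l+10=v, i+3=l, f+10=p, f+3=i.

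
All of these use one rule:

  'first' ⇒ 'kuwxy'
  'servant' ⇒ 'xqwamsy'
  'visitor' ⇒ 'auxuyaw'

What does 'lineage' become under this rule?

qusqmlq

The rule splits by letter class: vowels +12, consonants +5.
For lineage: l(cons)+5=q, i(vowel)+12=u, n(cons)+5=s, e(vowel)+12=q, a(vowel)+12=m, g(cons)+5=l, e(vowel)+12=q.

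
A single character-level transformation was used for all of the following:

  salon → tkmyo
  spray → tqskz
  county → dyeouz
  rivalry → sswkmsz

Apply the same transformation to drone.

The shift depends on letter class: consonant s→t is +1, but vowel a→k is +10. Vowels shift forward by 10 and consonants shift forward by 1.
On drone: d(cons)+1=e, r(cons)+1=s, o(vowel)+10=y, n(cons)+1=o, e(vowel)+10=o.

esyoo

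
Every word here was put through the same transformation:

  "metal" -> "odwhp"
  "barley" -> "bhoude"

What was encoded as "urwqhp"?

mentor

The word is reversed, then every letter is shifted forward by 3.
Undoing it on urwqhp: shift back: u−3=r, r−3=o, w−3=t, q−3=n, h−3=e, p−3=m → rotnem; then reverse → mentor.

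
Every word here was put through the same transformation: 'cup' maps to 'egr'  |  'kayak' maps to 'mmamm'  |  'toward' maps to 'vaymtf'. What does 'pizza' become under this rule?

The shift depends on letter class: consonant c→e is +2, but vowel u→g is +12. Vowels shift forward by 12 and consonants shift forward by 2.
On pizza: p(cons)+2=r, i(vowel)+12=u, z(cons)+2=b, z(cons)+2=b, a(vowel)+12=m.

rubbm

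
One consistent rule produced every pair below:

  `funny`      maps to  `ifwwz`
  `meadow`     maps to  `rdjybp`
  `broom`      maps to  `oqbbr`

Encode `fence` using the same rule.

idwtd

f(5)→i(8) and u(20)→f(5) fit y≡5x+9 (mod 26); the inverse of 5 mod 26 is 21. Each letter's alphabet position (a=0..z=25) is mapped through 5·x+9 mod 26 — an affine cipher.
Applying it to fence: f(5)→5·5+9≡8=i; e(4)→5·4+9≡3=d; n(13)→5·13+9≡22=w; c(2)→5·2+9≡19=t; e(4)→5·4+9≡3=d (all mod 26).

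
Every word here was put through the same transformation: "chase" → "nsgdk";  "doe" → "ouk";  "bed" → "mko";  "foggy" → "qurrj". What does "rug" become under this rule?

car

The rule splits by letter class: vowels +6, consonants +11.
On rug: r(cons)+11=c, u(vowel)+6=a, g(cons)+11=r.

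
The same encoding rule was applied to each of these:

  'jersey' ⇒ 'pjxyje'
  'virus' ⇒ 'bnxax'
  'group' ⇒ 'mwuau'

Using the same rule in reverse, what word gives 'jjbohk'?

device

Shifts by position in jersey: pos 0: j→p (+6), pos 1: e→j (+5), pos 2: r→x (+6), pos 3: s→y (+6), pos 4: e→j (+5), pos 5: y→e (+6) — repeating every 3. A repeating key of period 3 is used — shifts +6, +5, +6 over and over.
Decoding jjbohk: j−6=d, j−5=e, b−6=v, o−6=i, h−5=c, k−6=e.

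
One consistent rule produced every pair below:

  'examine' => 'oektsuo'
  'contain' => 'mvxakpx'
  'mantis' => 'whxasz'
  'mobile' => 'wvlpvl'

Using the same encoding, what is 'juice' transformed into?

tbsjo

Shifts by position in examine: pos 0: e→o (+10), pos 1: x→e (+7), pos 2: a→k (+10), pos 3: m→t (+7) — repeating every 2. A repeating key of period 2 is used — shifts +10, +7 over and over.
For juice: j+10=t, u+7=b, i+10=s, c+7=j, e+10=o.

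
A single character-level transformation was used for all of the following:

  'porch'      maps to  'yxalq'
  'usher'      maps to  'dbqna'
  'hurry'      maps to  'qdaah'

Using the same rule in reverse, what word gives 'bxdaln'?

Every letter moves 9 places later in the alphabet, wrapping around z→a.
Reversing it on bxdaln: b−9=s, x−9=o, d−9=u, a−9=r, l−9=c, n−9=e.

source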